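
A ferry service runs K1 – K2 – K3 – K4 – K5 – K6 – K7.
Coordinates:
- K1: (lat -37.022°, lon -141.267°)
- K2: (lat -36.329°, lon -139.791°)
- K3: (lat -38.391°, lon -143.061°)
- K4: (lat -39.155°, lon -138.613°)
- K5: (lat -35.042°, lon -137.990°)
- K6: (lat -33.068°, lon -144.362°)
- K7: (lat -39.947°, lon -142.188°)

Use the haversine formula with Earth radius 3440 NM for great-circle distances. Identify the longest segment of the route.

Leg distances:
K1→K2: 82.4 NM
K2→K3: 199.2 NM
K3→K4: 213.2 NM
K4→K5: 248.7 NM
K5→K6: 338.3 NM
K6→K7: 426.1 NM
The longest leg is K6–K7 at 426.1 NM.

K6–K7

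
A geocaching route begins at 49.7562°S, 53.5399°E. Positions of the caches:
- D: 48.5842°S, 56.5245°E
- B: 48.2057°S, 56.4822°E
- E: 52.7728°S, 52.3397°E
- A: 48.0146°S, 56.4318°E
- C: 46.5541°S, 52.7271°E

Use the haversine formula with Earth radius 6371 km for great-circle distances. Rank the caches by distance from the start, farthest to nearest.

Distances from the start:
C 46.5541°S, 52.7271°E: 361.1 km
E 52.7728°S, 52.3397°E: 345.7 km
A 48.0146°S, 56.4318°E: 286.7 km
B 48.2057°S, 56.4822°E: 275.3 km
D 48.5842°S, 56.5245°E: 253.1 km

C, E, A, B, D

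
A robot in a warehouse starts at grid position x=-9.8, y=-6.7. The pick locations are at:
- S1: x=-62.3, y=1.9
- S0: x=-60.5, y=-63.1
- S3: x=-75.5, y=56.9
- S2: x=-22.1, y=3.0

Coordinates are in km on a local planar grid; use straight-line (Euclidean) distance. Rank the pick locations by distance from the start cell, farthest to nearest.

Distance from the start cell at x=-9.8, y=-6.7 to each:
S3 x=-75.5, y=56.9: 91.4 km
S0 x=-60.5, y=-63.1: 75.8 km
S1 x=-62.3, y=1.9: 53.2 km
S2 x=-22.1, y=3.0: 15.7 km

S3, S0, S1, S2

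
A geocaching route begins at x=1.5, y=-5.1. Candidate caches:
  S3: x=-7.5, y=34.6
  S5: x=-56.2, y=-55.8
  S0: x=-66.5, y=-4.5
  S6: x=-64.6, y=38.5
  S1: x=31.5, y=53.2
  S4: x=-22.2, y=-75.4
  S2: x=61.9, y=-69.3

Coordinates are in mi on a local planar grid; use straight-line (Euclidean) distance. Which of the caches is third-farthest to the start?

S5

Distances from the start (x=1.5, y=-5.1):
S2: 88.1 mi
S6: 79.2 mi
S5: 76.8 mi
S4: 74.2 mi
S0: 68.0 mi
S1: 65.6 mi
S3: 40.7 mi
The third-farthest is S5 at 76.8 mi.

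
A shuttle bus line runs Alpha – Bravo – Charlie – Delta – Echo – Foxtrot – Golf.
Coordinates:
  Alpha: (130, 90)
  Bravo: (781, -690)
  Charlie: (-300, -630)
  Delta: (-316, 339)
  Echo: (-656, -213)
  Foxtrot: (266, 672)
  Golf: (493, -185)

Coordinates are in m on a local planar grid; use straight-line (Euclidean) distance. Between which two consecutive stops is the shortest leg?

Delta–Echo

Leg distances:
Alpha→Bravo: 1016.0 m
Bravo→Charlie: 1082.7 m
Charlie→Delta: 969.1 m
Delta→Echo: 648.3 m
Echo→Foxtrot: 1278.0 m
Foxtrot→Golf: 886.6 m
The shortest leg is Delta–Echo at 648.3 m.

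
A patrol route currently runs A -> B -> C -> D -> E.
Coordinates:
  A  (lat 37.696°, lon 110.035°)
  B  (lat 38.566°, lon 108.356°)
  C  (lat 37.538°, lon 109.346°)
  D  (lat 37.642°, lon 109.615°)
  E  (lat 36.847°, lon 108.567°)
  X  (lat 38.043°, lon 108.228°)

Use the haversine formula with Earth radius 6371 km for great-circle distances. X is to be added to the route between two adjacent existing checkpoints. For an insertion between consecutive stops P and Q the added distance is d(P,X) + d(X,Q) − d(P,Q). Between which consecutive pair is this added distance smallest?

between B and C

Added distance for inserting X between each consecutive pair:
A–B: 46.6 km
B–C: 28.9 km
C–D: 216.5 km
D–E: 137.9 km
Smallest added distance is 28.9 km, inserting between B and C.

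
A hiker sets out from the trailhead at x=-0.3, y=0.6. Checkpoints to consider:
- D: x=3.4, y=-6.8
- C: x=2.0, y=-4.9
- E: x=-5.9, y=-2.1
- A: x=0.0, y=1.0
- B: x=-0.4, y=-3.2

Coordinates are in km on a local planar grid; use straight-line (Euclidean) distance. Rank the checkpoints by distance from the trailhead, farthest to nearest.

D, E, C, B, A

Distance from the trailhead at x=-0.3, y=0.6 to each:
D x=3.4, y=-6.8: 8.3 km
E x=-5.9, y=-2.1: 6.2 km
C x=2.0, y=-4.9: 6.0 km
B x=-0.4, y=-3.2: 3.8 km
A x=0.0, y=1.0: 0.5 km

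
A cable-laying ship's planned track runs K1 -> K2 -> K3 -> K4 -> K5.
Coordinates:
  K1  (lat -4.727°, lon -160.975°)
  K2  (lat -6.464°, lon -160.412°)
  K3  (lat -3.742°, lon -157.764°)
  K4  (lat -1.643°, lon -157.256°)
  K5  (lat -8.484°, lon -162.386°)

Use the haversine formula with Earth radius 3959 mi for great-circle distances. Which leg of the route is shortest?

Leg distances:
K1→K2: 126.1 mi
K2→K3: 261.9 mi
K3→K4: 149.2 mi
K4→K5: 589.9 mi
The shortest leg is K1–K2 at 126.1 mi.

K1–K2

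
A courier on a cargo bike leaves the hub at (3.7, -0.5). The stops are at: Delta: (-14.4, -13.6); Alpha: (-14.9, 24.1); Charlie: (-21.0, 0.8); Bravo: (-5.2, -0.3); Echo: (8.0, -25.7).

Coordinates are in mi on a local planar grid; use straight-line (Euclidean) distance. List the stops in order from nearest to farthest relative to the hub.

Distance from the hub at (3.7, -0.5) to each:
Bravo (-5.2, -0.3): 8.9 mi
Delta (-14.4, -13.6): 22.3 mi
Charlie (-21.0, 0.8): 24.7 mi
Echo (8.0, -25.7): 25.6 mi
Alpha (-14.9, 24.1): 30.8 mi

Bravo, Delta, Charlie, Echo, Alpha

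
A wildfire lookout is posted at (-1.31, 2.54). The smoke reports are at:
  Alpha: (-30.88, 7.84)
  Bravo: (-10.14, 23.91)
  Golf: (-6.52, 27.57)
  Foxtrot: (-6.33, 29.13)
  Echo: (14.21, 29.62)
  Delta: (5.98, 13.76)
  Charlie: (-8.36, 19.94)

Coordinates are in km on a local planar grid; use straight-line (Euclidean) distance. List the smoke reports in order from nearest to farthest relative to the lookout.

Delta, Charlie, Bravo, Golf, Foxtrot, Alpha, Echo

Distance from the lookout at (-1.31, 2.54) to each:
Delta (5.98, 13.76): 13.4 km
Charlie (-8.36, 19.94): 18.8 km
Bravo (-10.14, 23.91): 23.1 km
Golf (-6.52, 27.57): 25.6 km
Foxtrot (-6.33, 29.13): 27.1 km
Alpha (-30.88, 7.84): 30.0 km
Echo (14.21, 29.62): 31.2 km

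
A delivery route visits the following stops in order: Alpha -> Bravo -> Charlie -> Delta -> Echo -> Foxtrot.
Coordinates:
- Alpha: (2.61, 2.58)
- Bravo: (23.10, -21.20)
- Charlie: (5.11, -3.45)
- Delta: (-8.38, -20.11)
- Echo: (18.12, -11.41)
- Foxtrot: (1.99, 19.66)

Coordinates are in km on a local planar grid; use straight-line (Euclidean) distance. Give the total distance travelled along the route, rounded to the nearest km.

Leg distances:
Alpha→Bravo: 31.4 km  (cumulative 31.4 km)
Bravo→Charlie: 25.3 km  (cumulative 56.7 km)
Charlie→Delta: 21.4 km  (cumulative 78.1 km)
Delta→Echo: 27.9 km  (cumulative 106.0 km)
Echo→Foxtrot: 35.0 km  (cumulative 141.0 km)
Total route length ≈ 141 km.

141 km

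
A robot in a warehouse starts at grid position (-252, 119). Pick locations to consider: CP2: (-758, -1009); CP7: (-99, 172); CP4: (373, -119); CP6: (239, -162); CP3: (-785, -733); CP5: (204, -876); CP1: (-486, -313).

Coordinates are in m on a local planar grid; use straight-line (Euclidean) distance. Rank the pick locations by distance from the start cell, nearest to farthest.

CP7, CP1, CP6, CP4, CP3, CP5, CP2

Computing each straight-line distance from (-252, 119):
CP7 (-99, 172): 161.9 m
CP1 (-486, -313): 491.3 m
CP6 (239, -162): 565.7 m
CP4 (373, -119): 668.8 m
CP3 (-785, -733): 1005.0 m
CP5 (204, -876): 1094.5 m
CP2 (-758, -1009): 1236.3 m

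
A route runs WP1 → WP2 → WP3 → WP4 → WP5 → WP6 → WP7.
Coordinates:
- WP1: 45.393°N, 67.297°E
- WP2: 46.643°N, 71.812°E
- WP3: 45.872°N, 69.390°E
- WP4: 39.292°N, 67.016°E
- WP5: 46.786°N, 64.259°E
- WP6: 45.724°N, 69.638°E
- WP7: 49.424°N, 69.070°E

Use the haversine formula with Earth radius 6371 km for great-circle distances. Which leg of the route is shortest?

WP2–WP3

Leg distances:
WP1→WP2: 375.3 km
WP2→WP3: 205.0 km
WP3→WP4: 756.9 km
WP4→WP5: 862.7 km
WP5→WP6: 430.0 km
WP6→WP7: 413.6 km
The shortest leg is WP2–WP3 at 205.0 km.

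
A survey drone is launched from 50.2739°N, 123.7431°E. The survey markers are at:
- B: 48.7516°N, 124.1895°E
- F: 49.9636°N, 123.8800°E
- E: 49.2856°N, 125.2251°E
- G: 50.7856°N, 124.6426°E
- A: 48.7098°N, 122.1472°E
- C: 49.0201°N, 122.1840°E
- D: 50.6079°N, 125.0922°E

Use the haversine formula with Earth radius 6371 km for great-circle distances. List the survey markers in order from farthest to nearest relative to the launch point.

A, C, B, E, D, G, F

Computing each great-circle distance from 50.2739°N, 123.7431°E:
A 48.7098°N, 122.1472°E: 208.6 km
C 49.0201°N, 122.1840°E: 179.0 km
B 48.7516°N, 124.1895°E: 172.3 km
E 49.2856°N, 125.2251°E: 153.0 km
D 50.6079°N, 125.0922°E: 102.5 km
G 50.7856°N, 124.6426°E: 85.3 km
F 49.9636°N, 123.8800°E: 35.9 km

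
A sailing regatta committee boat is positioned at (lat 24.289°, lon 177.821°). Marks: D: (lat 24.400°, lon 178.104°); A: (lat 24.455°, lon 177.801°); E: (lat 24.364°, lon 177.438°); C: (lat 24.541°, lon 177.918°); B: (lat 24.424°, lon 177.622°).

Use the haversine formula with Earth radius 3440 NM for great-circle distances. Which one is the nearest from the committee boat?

Distance to each, sorted:
A: 10.0 NM
B: 13.6 NM
C: 16.0 NM
D: 16.9 NM
E: 21.4 NM
The nearest is A at 10.0 NM.

A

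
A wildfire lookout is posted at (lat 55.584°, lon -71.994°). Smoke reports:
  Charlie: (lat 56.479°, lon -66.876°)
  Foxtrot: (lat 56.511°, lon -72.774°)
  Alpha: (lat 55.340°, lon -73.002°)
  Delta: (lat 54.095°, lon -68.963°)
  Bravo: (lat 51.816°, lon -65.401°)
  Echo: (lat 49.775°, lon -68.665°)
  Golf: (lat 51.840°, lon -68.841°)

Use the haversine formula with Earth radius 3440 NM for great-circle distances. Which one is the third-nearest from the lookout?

Distances from the lookout ((lat 55.584°, lon -71.994°)):
Alpha: 37.3 NM
Foxtrot: 61.5 NM
Delta: 137.7 NM
Charlie: 179.9 NM
Golf: 251.1 NM
Bravo: 325.5 NM
Echo: 369.1 NM
The third-nearest is Delta at 137.7 NM.

Delta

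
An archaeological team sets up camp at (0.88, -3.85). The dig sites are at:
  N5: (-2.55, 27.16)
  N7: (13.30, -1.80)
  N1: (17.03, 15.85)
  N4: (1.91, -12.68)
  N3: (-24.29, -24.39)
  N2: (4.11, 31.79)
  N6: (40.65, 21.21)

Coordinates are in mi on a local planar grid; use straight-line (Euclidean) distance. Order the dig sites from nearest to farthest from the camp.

N4, N7, N1, N5, N3, N2, N6

Distances from the camp:
N4 (1.91, -12.68): 8.9 mi
N7 (13.30, -1.80): 12.6 mi
N1 (17.03, 15.85): 25.5 mi
N5 (-2.55, 27.16): 31.2 mi
N3 (-24.29, -24.39): 32.5 mi
N2 (4.11, 31.79): 35.8 mi
N6 (40.65, 21.21): 47.0 mi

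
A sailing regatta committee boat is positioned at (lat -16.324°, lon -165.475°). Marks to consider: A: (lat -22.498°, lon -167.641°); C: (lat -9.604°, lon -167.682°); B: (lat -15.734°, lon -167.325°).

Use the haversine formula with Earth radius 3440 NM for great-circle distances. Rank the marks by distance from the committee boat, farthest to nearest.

C, A, B

Computing each great-circle distance from (lat -16.324°, lon -165.475°):
C (lat -9.604°, lon -167.682°): 423.6 NM
A (lat -22.498°, lon -167.641°): 390.4 NM
B (lat -15.734°, lon -167.325°): 112.5 NM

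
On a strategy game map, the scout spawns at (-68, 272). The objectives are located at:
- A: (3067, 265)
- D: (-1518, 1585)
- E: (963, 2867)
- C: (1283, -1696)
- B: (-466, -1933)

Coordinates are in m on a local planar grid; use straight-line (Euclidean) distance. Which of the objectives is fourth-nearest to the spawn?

E

Distances from the spawn ((-68, 272)):
D: 1956.1 m
B: 2240.6 m
C: 2387.1 m
E: 2792.3 m
A: 3135.0 m
The fourth-nearest is E at 2792.3 m.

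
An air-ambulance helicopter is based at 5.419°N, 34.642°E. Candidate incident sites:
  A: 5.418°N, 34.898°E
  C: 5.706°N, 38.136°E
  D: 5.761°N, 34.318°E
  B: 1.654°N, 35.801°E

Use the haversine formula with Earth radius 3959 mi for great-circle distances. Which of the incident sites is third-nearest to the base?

Distance to each, sorted:
A: 17.6 mi
D: 32.5 mi
C: 241.1 mi
B: 272.2 mi
The third-nearest is C at 241.1 mi.

C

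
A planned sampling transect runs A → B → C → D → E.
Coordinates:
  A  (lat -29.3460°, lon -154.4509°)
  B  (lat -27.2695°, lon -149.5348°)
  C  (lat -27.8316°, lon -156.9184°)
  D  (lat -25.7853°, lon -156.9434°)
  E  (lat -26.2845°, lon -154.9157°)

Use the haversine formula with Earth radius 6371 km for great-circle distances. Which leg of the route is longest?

Leg distances:
A→B: 533.7 km
B→C: 730.5 km
C→D: 227.6 km
D→E: 210.1 km
The longest leg is B–C at 730.5 km.

B–C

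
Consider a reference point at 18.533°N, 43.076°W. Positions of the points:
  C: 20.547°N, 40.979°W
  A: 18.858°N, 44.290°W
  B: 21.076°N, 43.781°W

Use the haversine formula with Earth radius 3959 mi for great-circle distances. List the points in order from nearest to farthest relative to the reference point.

Distances from the reference point:
A 18.858°N, 44.290°W: 82.6 mi
B 21.076°N, 43.781°W: 181.6 mi
C 20.547°N, 40.979°W: 195.0 mi

A, B, C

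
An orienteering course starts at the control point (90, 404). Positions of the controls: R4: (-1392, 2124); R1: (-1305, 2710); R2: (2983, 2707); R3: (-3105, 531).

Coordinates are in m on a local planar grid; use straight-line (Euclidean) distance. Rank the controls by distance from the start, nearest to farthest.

Distance from the start at (90, 404) to each:
R4 (-1392, 2124): 2270.4 m
R1 (-1305, 2710): 2695.1 m
R3 (-3105, 531): 3197.5 m
R2 (2983, 2707): 3697.7 m

R4, R1, R3, R2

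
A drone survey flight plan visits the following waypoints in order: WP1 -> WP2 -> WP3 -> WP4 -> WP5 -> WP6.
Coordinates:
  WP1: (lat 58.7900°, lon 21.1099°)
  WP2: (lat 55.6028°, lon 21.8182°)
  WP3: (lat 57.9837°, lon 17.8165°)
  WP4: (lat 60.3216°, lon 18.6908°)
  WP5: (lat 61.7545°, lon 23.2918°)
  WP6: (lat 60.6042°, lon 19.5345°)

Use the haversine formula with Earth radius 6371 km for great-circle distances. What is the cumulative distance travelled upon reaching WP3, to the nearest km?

717 km

Leg distances:
WP1→WP2: 357.0 km  (cumulative 357.0 km)
WP2→WP3: 359.7 km  (cumulative 716.7 km)
Cumulative distance at WP3 ≈ 717 km.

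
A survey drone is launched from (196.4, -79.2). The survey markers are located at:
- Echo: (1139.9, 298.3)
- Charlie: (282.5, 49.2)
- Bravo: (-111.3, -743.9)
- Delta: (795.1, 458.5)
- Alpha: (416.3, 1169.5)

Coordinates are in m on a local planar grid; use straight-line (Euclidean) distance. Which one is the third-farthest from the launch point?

Distance to each, sorted:
Alpha: 1267.9 m
Echo: 1016.2 m
Delta: 804.7 m
Bravo: 732.5 m
Charlie: 154.6 m
The third-farthest is Delta at 804.7 m.

Delta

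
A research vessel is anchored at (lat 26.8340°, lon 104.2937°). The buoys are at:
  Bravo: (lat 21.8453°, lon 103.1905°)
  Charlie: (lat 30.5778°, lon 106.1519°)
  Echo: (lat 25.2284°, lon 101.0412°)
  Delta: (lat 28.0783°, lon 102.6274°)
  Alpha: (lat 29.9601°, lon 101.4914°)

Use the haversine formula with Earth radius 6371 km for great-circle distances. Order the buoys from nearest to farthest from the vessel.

Delta, Echo, Alpha, Charlie, Bravo

Distances from the vessel:
Delta (lat 28.0783°, lon 102.6274°): 214.9 km
Echo (lat 25.2284°, lon 101.0412°): 370.8 km
Alpha (lat 29.9601°, lon 101.4914°): 442.6 km
Charlie (lat 30.5778°, lon 106.1519°): 454.0 km
Bravo (lat 21.8453°, lon 103.1905°): 565.9 km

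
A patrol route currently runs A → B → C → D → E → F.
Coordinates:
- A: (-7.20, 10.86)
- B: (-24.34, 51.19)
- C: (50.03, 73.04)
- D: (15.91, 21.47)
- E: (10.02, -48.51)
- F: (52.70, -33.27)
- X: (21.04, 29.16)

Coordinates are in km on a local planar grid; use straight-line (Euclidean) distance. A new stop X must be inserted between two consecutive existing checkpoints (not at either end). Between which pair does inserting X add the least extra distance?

Added distance for inserting X between each consecutive pair:
A–B: 40.3 km
B–C: 25.5 km
C–D: 0.0 km
D–E: 17.5 km
E–F: 103.1 km
Smallest added distance is 0.0 km, inserting between C and D.

between C and D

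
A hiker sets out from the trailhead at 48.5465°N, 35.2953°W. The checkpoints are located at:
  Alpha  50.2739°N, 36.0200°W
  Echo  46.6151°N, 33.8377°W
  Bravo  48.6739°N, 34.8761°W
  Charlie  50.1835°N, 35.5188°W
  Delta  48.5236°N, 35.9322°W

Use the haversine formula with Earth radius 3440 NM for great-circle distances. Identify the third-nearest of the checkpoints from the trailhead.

Distances from the trailhead (48.5465°N, 35.2953°W):
Bravo: 18.3 NM
Delta: 25.4 NM
Charlie: 98.7 NM
Alpha: 107.5 NM
Echo: 130.1 NM
The third-nearest is Charlie at 98.7 NM.

Charlie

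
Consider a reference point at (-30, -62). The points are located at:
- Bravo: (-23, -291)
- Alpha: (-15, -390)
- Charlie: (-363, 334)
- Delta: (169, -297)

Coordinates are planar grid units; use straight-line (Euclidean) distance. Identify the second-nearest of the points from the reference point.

Delta

Distance to each, sorted:
Bravo: 229.1
Delta: 307.9
Alpha: 328.3
Charlie: 517.4
The second-nearest is Delta at 307.9.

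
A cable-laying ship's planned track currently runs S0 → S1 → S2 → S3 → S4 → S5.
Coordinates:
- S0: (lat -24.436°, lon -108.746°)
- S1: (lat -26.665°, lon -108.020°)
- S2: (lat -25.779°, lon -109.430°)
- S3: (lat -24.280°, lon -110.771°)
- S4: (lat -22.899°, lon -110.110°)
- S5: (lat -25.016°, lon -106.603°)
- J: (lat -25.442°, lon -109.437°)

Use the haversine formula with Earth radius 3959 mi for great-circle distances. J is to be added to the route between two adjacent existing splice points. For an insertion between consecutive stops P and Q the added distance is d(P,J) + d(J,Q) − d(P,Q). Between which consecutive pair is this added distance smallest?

between S2 and S3

Added distance for inserting J between each consecutive pair:
S0–S1: 43.3 mi
S1–S2: 38.6 mi
S2–S3: 5.9 mi
S3–S4: 192.5 mi
S4–S5: 95.0 mi
Smallest added distance is 5.9 mi, inserting between S2 and S3.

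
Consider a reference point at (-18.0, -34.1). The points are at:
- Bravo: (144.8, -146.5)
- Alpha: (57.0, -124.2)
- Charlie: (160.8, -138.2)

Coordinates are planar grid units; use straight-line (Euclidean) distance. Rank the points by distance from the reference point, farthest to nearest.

Charlie, Bravo, Alpha

Distance from the reference point at (-18.0, -34.1) to each:
Charlie (160.8, -138.2): 206.9
Bravo (144.8, -146.5): 197.8
Alpha (57.0, -124.2): 117.2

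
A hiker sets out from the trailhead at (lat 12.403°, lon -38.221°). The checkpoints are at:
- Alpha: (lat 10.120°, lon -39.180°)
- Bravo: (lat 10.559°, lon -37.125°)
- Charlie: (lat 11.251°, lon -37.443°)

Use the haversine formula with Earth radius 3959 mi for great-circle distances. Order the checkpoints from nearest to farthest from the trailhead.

Distance from the trailhead at (lat 12.403°, lon -38.221°) to each:
Charlie (lat 11.251°, lon -37.443°): 95.4 mi
Bravo (lat 10.559°, lon -37.125°): 147.5 mi
Alpha (lat 10.120°, lon -39.180°): 170.6 mi

Charlie, Bravo, Alpha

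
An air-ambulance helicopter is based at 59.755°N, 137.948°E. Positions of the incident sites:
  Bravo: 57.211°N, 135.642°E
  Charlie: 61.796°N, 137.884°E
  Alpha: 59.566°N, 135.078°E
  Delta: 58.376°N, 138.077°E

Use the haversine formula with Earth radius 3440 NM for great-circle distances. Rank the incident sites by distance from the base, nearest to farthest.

Delta, Alpha, Charlie, Bravo

Distances from the base:
Delta 58.376°N, 138.077°E: 82.9 NM
Alpha 59.566°N, 135.078°E: 87.8 NM
Charlie 61.796°N, 137.884°E: 122.6 NM
Bravo 57.211°N, 135.642°E: 169.0 NM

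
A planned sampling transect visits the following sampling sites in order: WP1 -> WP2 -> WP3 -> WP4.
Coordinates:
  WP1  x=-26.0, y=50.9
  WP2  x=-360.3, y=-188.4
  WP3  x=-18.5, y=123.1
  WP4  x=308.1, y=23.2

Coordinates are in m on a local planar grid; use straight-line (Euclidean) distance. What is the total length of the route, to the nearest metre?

Leg distances:
WP1→WP2: 411.1 m  (cumulative 411.1 m)
WP2→WP3: 462.4 m  (cumulative 873.6 m)
WP3→WP4: 341.5 m  (cumulative 1215.1 m)
Total route length ≈ 1215 m.

1215 m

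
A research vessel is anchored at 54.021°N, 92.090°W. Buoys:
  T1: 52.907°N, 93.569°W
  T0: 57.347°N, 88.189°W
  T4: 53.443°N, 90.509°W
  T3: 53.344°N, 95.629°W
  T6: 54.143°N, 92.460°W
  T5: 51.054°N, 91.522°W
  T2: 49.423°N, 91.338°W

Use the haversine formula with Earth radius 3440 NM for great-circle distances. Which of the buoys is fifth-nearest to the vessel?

T5

Distances from the vessel (54.021°N, 92.090°W):
T6: 14.9 NM
T4: 66.0 NM
T1: 85.2 NM
T3: 132.2 NM
T5: 179.3 NM
T0: 239.3 NM
T2: 277.5 NM
The fifth-nearest is T5 at 179.3 NM.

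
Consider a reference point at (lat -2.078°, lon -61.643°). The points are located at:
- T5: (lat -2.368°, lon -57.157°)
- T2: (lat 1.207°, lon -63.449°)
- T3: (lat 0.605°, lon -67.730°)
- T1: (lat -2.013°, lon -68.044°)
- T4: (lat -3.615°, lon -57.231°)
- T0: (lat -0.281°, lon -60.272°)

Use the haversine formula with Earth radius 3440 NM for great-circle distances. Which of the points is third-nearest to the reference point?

T5

Distance to each, sorted:
T0: 135.7 NM
T2: 225.1 NM
T5: 269.7 NM
T4: 280.2 NM
T1: 384.1 NM
T3: 399.3 NM
The third-nearest is T5 at 269.7 NM.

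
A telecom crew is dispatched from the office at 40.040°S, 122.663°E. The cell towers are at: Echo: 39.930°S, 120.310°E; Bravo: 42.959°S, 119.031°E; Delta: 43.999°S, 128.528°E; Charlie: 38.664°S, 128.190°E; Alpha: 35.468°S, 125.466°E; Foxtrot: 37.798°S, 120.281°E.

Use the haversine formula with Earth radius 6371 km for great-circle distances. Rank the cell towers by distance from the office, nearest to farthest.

Computing each great-circle distance from 40.040°S, 122.663°E:
Echo 39.930°S, 120.310°E: 200.8 km
Foxtrot 37.798°S, 120.281°E: 323.4 km
Bravo 42.959°S, 119.031°E: 443.6 km
Charlie 38.664°S, 128.190°E: 499.1 km
Alpha 35.468°S, 125.466°E: 564.9 km
Delta 43.999°S, 128.528°E: 654.3 km

Echo, Foxtrot, Bravo, Charlie, Alpha, Delta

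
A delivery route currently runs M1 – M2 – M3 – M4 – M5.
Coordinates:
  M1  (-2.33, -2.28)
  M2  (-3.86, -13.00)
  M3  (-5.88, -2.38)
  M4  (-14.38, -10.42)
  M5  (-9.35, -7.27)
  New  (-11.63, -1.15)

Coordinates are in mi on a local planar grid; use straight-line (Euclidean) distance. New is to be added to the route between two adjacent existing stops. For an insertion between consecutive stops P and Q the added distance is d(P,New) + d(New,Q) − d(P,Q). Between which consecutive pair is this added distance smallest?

Added distance for inserting New between each consecutive pair:
M1–M2: 12.7 mi
M2–M3: 9.2 mi
M3–M4: 3.8 mi
M4–M5: 10.3 mi
Smallest added distance is 3.8 mi, inserting between M3 and M4.

between M3 and M4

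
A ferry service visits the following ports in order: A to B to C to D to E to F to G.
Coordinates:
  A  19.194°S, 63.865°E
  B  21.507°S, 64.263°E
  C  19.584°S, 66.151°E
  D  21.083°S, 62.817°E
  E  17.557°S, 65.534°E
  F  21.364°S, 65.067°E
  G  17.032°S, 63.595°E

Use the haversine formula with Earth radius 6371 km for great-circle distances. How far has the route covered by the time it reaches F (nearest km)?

1847 km

Leg distances:
A→B: 260.5 km  (cumulative 260.5 km)
B→C: 290.5 km  (cumulative 551.0 km)
C→D: 385.5 km  (cumulative 936.5 km)
D→E: 484.7 km  (cumulative 1421.2 km)
E→F: 426.1 km  (cumulative 1847.3 km)
Cumulative distance at F ≈ 1847 km.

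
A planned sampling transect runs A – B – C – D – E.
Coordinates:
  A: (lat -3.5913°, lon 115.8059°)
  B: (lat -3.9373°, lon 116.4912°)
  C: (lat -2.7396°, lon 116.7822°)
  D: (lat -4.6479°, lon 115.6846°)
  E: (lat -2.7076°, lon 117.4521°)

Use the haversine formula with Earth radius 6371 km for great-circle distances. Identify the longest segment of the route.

D–E

Leg distances:
A→B: 85.2 km
B→C: 137.0 km
C→D: 244.7 km
D→E: 291.6 km
The longest leg is D–E at 291.6 km.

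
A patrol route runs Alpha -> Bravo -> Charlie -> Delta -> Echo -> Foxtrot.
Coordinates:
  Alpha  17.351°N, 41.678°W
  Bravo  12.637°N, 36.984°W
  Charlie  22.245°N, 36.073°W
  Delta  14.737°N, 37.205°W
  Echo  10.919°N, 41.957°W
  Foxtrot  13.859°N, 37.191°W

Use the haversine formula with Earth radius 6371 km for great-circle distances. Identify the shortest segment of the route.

Leg distances:
Alpha→Bravo: 727.2 km
Bravo→Charlie: 1072.7 km
Charlie→Delta: 843.3 km
Delta→Echo: 667.5 km
Echo→Foxtrot: 612.1 km
The shortest leg is Echo–Foxtrot at 612.1 km.

Echo–Foxtrot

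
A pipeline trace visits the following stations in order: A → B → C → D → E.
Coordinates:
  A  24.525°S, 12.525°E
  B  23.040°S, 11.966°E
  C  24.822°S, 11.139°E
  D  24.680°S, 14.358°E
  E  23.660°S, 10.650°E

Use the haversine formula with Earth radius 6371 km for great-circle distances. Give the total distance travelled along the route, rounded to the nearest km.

1108 km

Leg distances:
A→B: 174.6 km  (cumulative 174.6 km)
B→C: 215.2 km  (cumulative 389.9 km)
C→D: 325.4 km  (cumulative 715.3 km)
D→E: 392.9 km  (cumulative 1108.2 km)
Total route length ≈ 1108 km.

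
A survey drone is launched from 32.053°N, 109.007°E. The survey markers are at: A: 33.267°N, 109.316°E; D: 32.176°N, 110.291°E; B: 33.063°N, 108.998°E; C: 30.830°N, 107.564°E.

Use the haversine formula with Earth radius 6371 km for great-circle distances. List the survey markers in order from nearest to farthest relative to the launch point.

Distance from the launch point at 32.053°N, 109.007°E to each:
B 33.063°N, 108.998°E: 112.3 km
D 32.176°N, 110.291°E: 121.7 km
A 33.267°N, 109.316°E: 138.1 km
C 30.830°N, 107.564°E: 193.0 km

B, D, A, C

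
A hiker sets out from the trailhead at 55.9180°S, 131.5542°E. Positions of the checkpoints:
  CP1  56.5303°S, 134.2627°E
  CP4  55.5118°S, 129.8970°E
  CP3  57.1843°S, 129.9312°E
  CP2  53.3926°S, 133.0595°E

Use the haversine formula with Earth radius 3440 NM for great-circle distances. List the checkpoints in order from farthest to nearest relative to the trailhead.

CP2, CP1, CP3, CP4

Computing each great-circle distance from 55.9180°S, 131.5542°E:
CP2 53.3926°S, 133.0595°E: 160.4 NM
CP1 56.5303°S, 134.2627°E: 97.6 NM
CP3 57.1843°S, 129.9312°E: 93.1 NM
CP4 55.5118°S, 129.8970°E: 61.1 NM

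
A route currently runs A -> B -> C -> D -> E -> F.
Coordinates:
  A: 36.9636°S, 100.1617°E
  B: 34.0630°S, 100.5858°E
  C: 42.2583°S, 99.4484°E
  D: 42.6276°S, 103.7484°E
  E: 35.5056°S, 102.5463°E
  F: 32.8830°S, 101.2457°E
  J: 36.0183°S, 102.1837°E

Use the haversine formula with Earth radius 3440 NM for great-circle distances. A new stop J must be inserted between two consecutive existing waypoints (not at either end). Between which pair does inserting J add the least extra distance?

between D and E

Added distance for inserting J between each consecutive pair:
A–B: 78.8 NM
B–C: 41.9 NM
C–D: 607.3 NM
D–E: 7.6 NM
E–F: 59.2 NM
Smallest added distance is 7.6 NM, inserting between D and E.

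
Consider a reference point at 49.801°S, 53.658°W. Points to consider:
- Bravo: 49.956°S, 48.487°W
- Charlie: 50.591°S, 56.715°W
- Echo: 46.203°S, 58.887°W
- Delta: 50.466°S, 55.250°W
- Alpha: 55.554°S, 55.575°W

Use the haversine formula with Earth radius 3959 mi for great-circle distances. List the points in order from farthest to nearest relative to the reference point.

Distance from the reference point at 49.801°S, 53.658°W to each:
Alpha 55.554°S, 55.575°W: 405.5 mi
Echo 46.203°S, 58.887°W: 346.6 mi
Bravo 49.956°S, 48.487°W: 230.5 mi
Charlie 50.591°S, 56.715°W: 145.8 mi
Delta 50.466°S, 55.250°W: 84.2 mi

Alpha, Echo, Bravo, Charlie, Delta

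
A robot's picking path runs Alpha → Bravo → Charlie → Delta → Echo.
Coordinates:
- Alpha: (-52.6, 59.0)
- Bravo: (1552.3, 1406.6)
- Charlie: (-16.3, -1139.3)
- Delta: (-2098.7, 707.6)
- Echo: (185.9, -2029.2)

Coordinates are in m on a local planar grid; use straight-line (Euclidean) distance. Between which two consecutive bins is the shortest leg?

Leg distances:
Alpha→Bravo: 2095.6 m
Bravo→Charlie: 2990.3 m
Charlie→Delta: 2783.4 m
Delta→Echo: 3565.0 m
The shortest leg is Alpha–Bravo at 2095.6 m.

Alpha–Bravo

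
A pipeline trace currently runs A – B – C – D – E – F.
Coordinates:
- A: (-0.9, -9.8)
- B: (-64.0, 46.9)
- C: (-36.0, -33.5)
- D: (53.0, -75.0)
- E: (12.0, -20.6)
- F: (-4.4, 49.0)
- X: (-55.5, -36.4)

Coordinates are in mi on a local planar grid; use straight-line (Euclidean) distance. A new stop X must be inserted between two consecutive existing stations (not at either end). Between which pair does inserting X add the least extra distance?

between B and C

Added distance for inserting X between each consecutive pair:
A–B: 59.6 mi
B–C: 18.3 mi
C–D: 36.7 mi
D–E: 116.4 mi
E–F: 97.3 mi
Smallest added distance is 18.3 mi, inserting between B and C.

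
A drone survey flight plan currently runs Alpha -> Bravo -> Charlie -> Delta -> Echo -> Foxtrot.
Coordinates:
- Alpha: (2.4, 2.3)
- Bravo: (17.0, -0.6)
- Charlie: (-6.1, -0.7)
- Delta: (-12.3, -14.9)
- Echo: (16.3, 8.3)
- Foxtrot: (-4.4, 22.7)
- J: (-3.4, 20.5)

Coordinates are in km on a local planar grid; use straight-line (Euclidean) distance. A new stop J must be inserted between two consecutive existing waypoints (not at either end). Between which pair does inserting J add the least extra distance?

Added distance for inserting J between each consecutive pair:
Alpha–Bravo: 33.6 km
Bravo–Charlie: 27.6 km
Charlie–Delta: 42.4 km
Delta–Echo: 22.8 km
Echo–Foxtrot: 0.4 km
Smallest added distance is 0.4 km, inserting between Echo and Foxtrot.

between Echo and Foxtrot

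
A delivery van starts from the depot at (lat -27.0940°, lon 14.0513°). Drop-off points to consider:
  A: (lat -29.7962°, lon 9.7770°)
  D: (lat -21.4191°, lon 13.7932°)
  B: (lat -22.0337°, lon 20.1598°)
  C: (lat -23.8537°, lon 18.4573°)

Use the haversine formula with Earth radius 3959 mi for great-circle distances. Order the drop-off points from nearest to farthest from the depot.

A, C, D, B

Distance from the depot at (lat -27.0940°, lon 14.0513°) to each:
A (lat -29.7962°, lon 9.7770°): 319.8 mi
C (lat -23.8537°, lon 18.4573°): 354.4 mi
D (lat -21.4191°, lon 13.7932°): 392.5 mi
B (lat -22.0337°, lon 20.1598°): 519.1 mi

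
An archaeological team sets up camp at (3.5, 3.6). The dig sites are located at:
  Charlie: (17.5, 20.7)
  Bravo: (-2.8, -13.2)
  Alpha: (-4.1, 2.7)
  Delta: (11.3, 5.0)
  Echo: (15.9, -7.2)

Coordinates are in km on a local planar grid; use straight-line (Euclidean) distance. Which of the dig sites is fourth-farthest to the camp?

Distance to each, sorted:
Charlie: 22.1 km
Bravo: 17.9 km
Echo: 16.4 km
Delta: 7.9 km
Alpha: 7.7 km
The fourth-farthest is Delta at 7.9 km.

Delta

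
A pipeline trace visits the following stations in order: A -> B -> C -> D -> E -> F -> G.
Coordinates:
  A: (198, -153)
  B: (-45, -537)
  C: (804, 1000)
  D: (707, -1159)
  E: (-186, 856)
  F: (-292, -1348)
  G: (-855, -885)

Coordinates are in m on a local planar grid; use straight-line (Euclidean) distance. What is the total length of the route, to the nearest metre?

Leg distances:
A→B: 454.4 m  (cumulative 454.4 m)
B→C: 1755.9 m  (cumulative 2210.3 m)
C→D: 2161.2 m  (cumulative 4371.5 m)
D→E: 2204.0 m  (cumulative 6575.5 m)
E→F: 2206.5 m  (cumulative 8782.1 m)
F→G: 728.9 m  (cumulative 9511.0 m)
Total route length ≈ 9511 m.

9511 m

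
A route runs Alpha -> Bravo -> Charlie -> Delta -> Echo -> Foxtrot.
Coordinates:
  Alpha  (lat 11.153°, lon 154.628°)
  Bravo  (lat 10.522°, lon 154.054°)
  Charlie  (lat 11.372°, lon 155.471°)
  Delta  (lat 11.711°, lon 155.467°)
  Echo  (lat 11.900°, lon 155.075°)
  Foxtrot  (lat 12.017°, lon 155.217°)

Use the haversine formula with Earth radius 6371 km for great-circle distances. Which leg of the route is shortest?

Leg distances:
Alpha→Bravo: 94.1 km
Bravo→Charlie: 181.3 km
Charlie→Delta: 37.7 km
Delta→Echo: 47.6 km
Echo→Foxtrot: 20.2 km
The shortest leg is Echo–Foxtrot at 20.2 km.

Echo–Foxtrot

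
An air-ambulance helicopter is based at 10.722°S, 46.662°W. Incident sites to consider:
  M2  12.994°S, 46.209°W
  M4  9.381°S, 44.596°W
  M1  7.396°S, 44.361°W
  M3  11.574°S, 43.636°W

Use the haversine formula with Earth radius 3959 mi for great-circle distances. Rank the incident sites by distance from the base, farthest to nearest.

Distance from the base at 10.722°S, 46.662°W to each:
M1 7.396°S, 44.361°W: 278.3 mi
M3 11.574°S, 43.636°W: 213.4 mi
M4 9.381°S, 44.596°W: 168.4 mi
M2 12.994°S, 46.209°W: 160.0 mi

M1, M3, M4, M2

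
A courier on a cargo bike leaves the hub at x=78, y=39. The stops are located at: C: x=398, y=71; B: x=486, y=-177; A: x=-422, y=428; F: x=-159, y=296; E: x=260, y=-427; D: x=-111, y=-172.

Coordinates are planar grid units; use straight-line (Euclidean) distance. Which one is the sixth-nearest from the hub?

A

Distances from the hub (x=78, y=39):
D: 283.3
C: 321.6
F: 349.6
B: 461.6
E: 500.3
A: 633.5
The sixth-nearest is A at 633.5.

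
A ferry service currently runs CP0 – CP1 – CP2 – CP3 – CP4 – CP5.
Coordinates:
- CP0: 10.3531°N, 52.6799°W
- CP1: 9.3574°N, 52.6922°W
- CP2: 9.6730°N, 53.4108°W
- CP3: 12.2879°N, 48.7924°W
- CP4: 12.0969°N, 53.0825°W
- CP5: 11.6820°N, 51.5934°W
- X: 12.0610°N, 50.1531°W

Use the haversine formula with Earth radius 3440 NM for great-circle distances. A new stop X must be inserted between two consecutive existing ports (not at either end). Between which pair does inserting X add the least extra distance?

between CP3 and CP4

Added distance for inserting X between each consecutive pair:
CP0–CP1: 341.8 NM
CP1–CP2: 414.0 NM
CP2–CP3: 6.5 NM
CP3–CP4: 1.0 NM
CP4–CP5: 168.7 NM
Smallest added distance is 1.0 NM, inserting between CP3 and CP4.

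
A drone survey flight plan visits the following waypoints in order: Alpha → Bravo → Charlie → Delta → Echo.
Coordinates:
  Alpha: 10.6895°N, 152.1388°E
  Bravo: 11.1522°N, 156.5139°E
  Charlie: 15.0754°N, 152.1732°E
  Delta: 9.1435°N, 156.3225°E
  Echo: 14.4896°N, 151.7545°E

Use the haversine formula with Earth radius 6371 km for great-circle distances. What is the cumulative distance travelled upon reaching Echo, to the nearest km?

2695 km

Leg distances:
Alpha→Bravo: 480.4 km  (cumulative 480.4 km)
Bravo→Charlie: 641.2 km  (cumulative 1121.7 km)
Charlie→Delta: 799.0 km  (cumulative 1920.6 km)
Delta→Echo: 774.8 km  (cumulative 2695.5 km)
Cumulative distance at Echo ≈ 2695 km.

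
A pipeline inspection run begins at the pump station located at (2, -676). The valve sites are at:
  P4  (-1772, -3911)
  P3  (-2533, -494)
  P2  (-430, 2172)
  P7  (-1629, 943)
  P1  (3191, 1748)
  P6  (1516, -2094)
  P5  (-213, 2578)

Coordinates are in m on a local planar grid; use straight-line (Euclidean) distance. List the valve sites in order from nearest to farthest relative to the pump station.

Distance from the pump station at (2, -676) to each:
P6 (1516, -2094): 2074.3 m
P7 (-1629, 943): 2298.1 m
P3 (-2533, -494): 2541.5 m
P2 (-430, 2172): 2880.6 m
P5 (-213, 2578): 3261.1 m
P4 (-1772, -3911): 3689.5 m
P1 (3191, 1748): 4005.7 m

P6, P7, P3, P2, P5, P4, P1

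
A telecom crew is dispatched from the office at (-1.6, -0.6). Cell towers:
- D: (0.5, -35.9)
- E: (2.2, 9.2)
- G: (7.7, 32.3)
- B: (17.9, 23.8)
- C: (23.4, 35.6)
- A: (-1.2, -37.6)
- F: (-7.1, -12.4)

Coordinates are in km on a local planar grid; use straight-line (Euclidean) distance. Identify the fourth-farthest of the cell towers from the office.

Distances from the office ((-1.6, -0.6)):
C: 44.0 km
A: 37.0 km
D: 35.4 km
G: 34.2 km
B: 31.2 km
F: 13.0 km
E: 10.5 km
The fourth-farthest is G at 34.2 km.

G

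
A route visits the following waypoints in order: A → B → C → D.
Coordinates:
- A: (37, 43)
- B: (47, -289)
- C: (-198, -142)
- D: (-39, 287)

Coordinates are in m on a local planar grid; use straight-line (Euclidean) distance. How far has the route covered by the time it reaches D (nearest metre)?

1075 m

Leg distances:
A→B: 332.2 m  (cumulative 332.2 m)
B→C: 285.7 m  (cumulative 617.9 m)
C→D: 457.5 m  (cumulative 1075.4 m)
Cumulative distance at D ≈ 1075 m.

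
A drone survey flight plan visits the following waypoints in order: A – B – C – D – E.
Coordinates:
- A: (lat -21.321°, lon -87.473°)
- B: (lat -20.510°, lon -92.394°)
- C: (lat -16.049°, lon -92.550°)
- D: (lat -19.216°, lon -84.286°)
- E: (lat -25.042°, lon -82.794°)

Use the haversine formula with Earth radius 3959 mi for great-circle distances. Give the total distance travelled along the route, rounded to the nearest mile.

1631 mi

Leg distances:
A→B: 322.5 mi  (cumulative 322.5 mi)
B→C: 308.4 mi  (cumulative 630.9 mi)
C→D: 586.4 mi  (cumulative 1217.3 mi)
D→E: 413.7 mi  (cumulative 1631.1 mi)
Total route length ≈ 1631 mi.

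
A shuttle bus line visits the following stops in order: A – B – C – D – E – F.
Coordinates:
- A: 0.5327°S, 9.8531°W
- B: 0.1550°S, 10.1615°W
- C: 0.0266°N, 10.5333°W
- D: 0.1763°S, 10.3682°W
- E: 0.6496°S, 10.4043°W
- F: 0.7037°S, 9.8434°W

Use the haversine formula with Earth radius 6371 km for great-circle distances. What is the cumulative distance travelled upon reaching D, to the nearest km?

129 km

Leg distances:
A→B: 54.2 km  (cumulative 54.2 km)
B→C: 46.0 km  (cumulative 100.2 km)
C→D: 29.1 km  (cumulative 129.3 km)
Cumulative distance at D ≈ 129 km.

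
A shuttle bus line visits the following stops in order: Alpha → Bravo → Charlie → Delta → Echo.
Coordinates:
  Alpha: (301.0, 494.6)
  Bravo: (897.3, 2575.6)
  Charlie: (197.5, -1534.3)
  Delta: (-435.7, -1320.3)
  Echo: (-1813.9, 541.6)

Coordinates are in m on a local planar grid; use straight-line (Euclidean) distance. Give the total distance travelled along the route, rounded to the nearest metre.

9319 m

Leg distances:
Alpha→Bravo: 2164.7 m  (cumulative 2164.7 m)
Bravo→Charlie: 4169.1 m  (cumulative 6333.8 m)
Charlie→Delta: 668.4 m  (cumulative 7002.2 m)
Delta→Echo: 2316.5 m  (cumulative 9318.7 m)
Total route length ≈ 9319 m.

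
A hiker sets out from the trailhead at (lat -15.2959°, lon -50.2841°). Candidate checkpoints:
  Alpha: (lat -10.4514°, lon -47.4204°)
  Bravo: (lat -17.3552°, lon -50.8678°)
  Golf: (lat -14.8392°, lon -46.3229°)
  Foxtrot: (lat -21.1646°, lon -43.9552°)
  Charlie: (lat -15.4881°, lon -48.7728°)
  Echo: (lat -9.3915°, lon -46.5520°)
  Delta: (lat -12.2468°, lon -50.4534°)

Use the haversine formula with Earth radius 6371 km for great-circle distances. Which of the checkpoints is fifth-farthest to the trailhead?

Delta

Distance to each, sorted:
Foxtrot: 933.8 km
Echo: 771.5 km
Alpha: 621.7 km
Golf: 428.3 km
Delta: 339.5 km
Bravo: 237.3 km
Charlie: 163.4 km
The fifth-farthest is Delta at 339.5 km.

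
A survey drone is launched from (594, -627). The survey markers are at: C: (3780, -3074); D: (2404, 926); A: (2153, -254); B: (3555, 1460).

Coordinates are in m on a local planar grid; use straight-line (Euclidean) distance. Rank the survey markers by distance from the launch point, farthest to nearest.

Distance from the launch point at (594, -627) to each:
C (3780, -3074): 4017.3 m
B (3555, 1460): 3622.6 m
D (2404, 926): 2384.9 m
A (2153, -254): 1603.0 m

C, B, D, A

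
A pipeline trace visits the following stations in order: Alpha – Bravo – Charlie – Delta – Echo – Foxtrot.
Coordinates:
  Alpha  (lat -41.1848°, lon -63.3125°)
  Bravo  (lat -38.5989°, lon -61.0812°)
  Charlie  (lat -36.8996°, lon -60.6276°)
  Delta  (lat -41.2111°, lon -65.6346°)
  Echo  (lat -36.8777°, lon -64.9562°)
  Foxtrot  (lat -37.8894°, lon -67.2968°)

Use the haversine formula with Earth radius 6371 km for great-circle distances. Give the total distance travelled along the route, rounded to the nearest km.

Leg distances:
Alpha→Bravo: 344.8 km  (cumulative 344.8 km)
Bravo→Charlie: 193.1 km  (cumulative 537.9 km)
Charlie→Delta: 645.3 km  (cumulative 1183.3 km)
Delta→Echo: 485.4 km  (cumulative 1668.7 km)
Echo→Foxtrot: 235.4 km  (cumulative 1904.1 km)
Total route length ≈ 1904 km.

1904 km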